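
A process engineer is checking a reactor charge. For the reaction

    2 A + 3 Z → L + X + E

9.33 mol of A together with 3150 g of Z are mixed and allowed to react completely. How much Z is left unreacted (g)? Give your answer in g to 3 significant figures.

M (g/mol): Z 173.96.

n(A) = 9.330 mol
n(Z) = 3150 / 173.96 = 18.11 mol
n/ν → A: 4.665, Z: 6.037; A is limiting.
Z consumed = (3/2) × 9.330 = 14.00 mol
Z remaining = 18.11 − 14.00 = 4.110 mol
mass = 4.110 × 173.96 = 715.0 g

715 g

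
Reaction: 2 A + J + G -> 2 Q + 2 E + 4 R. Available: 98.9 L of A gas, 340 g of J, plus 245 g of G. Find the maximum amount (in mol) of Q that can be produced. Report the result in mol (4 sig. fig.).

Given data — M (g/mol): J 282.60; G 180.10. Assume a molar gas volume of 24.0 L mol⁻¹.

2.406 mol

n(A) = 98.90 / 24.0 = 4.121 mol
n(J) = 340.0 / 282.60 = 1.203 mol
n(G) = 245.0 / 180.10 = 1.360 mol
n/ν → A: 2.061, J: 1.203, G: 1.360; J is limiting.
n(Q) = (2/1) × 1.203 = 2.406 mol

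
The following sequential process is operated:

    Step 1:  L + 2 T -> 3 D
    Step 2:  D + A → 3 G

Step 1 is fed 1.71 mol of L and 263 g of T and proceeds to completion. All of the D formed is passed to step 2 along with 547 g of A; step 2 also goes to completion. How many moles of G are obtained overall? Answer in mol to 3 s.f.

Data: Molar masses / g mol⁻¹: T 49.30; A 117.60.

Step 1:
n(L) = 1.710 mol
n(T) = 263.0 / 49.30 = 5.335 mol
n/ν for L = 1.710/1 = 1.710
n/ν for T = 5.335/2 = 2.668
Smallest n/ν is L → limiting reagent.
n(D) produced = (3/1) × 1.710 = 5.130 mol
Step 2:
n(D) available = 5.130 mol
n(A) = 547.0 / 117.60 = 4.651 mol
n/ν for D = 5.130/1 = 5.130
n/ν for A = 4.651/1 = 4.651
Smallest n/ν is A → limiting reagent.
n(G) = (3/1) × 4.651 = 13.95 mol

14.0 mol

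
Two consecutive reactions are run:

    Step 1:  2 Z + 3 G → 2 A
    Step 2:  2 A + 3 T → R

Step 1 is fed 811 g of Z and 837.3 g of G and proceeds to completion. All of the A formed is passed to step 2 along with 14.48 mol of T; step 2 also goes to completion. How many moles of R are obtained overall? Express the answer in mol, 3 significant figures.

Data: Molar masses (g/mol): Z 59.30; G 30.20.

4.83 mol

Step 1:
n(Z) = 811.0 / 59.30 = 13.68 mol
n(G) = 837.3 / 30.20 = 27.73 mol
n/ν for Z = 13.68/2 = 6.840
n/ν for G = 27.73/3 = 9.243
Smallest n/ν is Z → limiting reagent.
n(A) produced = (2/2) × 13.68 = 13.68 mol
Step 2:
n(A) available = 13.68 mol
n(T) = 14.48 mol
n/ν for A = 13.68/2 = 6.840
n/ν for T = 14.48/3 = 4.827
Smallest n/ν is T → limiting reagent.
n(R) = (1/3) × 14.48 = 4.827 mol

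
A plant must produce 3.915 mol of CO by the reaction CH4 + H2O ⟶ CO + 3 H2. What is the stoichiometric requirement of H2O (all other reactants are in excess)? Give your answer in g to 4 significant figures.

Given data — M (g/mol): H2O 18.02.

n(CO) = 3.915 mol
n(H2O) = (1/1) × 3.915 = 3.915 mol
mass = 3.915 × 18.02 = 70.55 g

70.55 g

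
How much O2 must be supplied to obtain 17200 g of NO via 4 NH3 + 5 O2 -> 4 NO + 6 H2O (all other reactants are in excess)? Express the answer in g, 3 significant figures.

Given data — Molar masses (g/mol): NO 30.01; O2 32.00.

n(NO) = 17200 / 30.01 = 573.1 mol
n(O2) = (5/4) × 573.1 = 716.4 mol
mass = 716.4 × 32.00 = 22920 g

22900 g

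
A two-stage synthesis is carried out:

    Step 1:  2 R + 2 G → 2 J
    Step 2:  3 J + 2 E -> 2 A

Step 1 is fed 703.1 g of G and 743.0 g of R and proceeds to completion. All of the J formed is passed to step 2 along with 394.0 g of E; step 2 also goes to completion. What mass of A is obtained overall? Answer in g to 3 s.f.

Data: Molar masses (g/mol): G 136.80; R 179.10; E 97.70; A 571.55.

1580 g

Step 1:
n(G) = 703.1 / 136.80 = 5.140 mol
n(R) = 743.0 / 179.10 = 4.149 mol
n/ν → G: 2.570, R: 2.075; R is limiting.
n(J) produced = (2/2) × 4.149 = 4.149 mol
Step 2:
n(J) available = 4.149 mol
n(E) = 394.0 / 97.70 = 4.033 mol
n/ν → J: 1.383, E: 2.017; J is limiting.
n(A) = (2/3) × 4.149 = 2.766 mol
mass = 2.766 × 571.55 = 1581 g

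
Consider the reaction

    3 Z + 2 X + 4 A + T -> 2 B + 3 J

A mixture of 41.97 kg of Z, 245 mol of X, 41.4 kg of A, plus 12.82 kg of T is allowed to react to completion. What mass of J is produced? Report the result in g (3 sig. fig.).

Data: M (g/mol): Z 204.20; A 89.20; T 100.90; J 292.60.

n(Z) = 41.97×1000 / 204.20 = 205.5 mol
n(X) = 245.0 mol
n(A) = 41.40×1000 / 89.20 = 464.1 mol
n(T) = 12.82×1000 / 100.90 = 127.1 mol
n/ν → Z: 68.50, X: 122.5, A: 116.0, T: 127.1; Z is limiting.
n(J) = (3/3) × 205.5 = 205.5 mol
mass = 205.5 × 292.60 = 60130 g

60100 g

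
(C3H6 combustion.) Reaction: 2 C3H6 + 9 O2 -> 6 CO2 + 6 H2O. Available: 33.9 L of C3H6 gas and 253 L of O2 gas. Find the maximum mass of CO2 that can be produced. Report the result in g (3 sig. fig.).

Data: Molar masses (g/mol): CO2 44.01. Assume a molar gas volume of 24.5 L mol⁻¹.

183 g

n(C3H6) = 33.90 / 24.5 = 1.384 mol
n(O2) = 253.0 / 24.5 = 10.33 mol
n/ν for C3H6 = 1.384/2 = 0.6920
n/ν for O2 = 10.33/9 = 1.148
Smallest n/ν is C3H6 → limiting reagent.
n(CO2) = (6/2) × 1.384 = 4.152 mol
mass = 4.152 × 44.01 = 182.7 g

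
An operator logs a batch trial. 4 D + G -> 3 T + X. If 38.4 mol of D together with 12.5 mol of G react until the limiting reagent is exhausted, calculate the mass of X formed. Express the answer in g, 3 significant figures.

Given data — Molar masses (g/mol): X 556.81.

5350 g

n(D) = 38.40 mol
n(G) = 12.50 mol
n/ν → D: 9.600, G: 12.50; D is limiting.
n(X) = (1/4) × 38.40 = 9.600 mol
mass = 9.600 × 556.81 = 5345 g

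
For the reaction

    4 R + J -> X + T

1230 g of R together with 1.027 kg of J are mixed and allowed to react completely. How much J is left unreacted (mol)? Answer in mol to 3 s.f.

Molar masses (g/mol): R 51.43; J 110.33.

n(R) = 1230 / 51.43 = 23.92 mol
n(J) = 1.027×1000 / 110.33 = 9.308 mol
n/ν for R = 23.92/4 = 5.980
n/ν for J = 9.308/1 = 9.308
Smallest n/ν is R → limiting reagent.
J consumed = (1/4) × 23.92 = 5.980 mol
J remaining = 9.308 − 5.980 = 3.328 mol

3.33 mol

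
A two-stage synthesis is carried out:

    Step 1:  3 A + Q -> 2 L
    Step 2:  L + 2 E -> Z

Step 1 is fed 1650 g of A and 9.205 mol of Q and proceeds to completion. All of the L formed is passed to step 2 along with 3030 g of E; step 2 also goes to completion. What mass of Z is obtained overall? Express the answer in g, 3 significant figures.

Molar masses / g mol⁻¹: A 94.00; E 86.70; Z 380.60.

4450 g

Step 1:
n(A) = 1650 / 94.00 = 17.55 mol
n(Q) = 9.205 mol
n/ν for A = 17.55/3 = 5.850
n/ν for Q = 9.205/1 = 9.205
Smallest n/ν is A → limiting reagent.
n(L) produced = (2/3) × 17.55 = 11.70 mol
Step 2:
n(L) available = 11.70 mol
n(E) = 3030 / 86.70 = 34.95 mol
n/ν for L = 11.70/1 = 11.70
n/ν for E = 34.95/2 = 17.48
Smallest n/ν is L → limiting reagent.
n(Z) = (1/1) × 11.70 = 11.70 mol
mass = 11.70 × 380.60 = 4453 g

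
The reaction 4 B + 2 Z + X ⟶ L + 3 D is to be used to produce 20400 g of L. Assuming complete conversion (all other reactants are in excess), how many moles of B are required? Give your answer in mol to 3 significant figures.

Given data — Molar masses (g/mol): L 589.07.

139 mol

n(L) = 20400 / 589.07 = 34.63 mol
n(B) = (4/1) × 34.63 = 138.5 mol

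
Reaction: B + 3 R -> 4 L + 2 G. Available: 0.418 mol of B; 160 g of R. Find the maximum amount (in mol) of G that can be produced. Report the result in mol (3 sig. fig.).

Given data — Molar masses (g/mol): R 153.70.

0.694 mol

n(B) = 0.4180 mol
n(R) = 160.0 / 153.70 = 1.041 mol
n/ν for B = 0.4180/1 = 0.4180
n/ν for R = 1.041/3 = 0.3470
Smallest n/ν is R → limiting reagent.
n(G) = (2/3) × 1.041 = 0.6940 mol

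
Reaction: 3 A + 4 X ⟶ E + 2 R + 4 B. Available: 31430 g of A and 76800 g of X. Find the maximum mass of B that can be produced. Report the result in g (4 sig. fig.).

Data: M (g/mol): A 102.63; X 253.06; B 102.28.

n(A) = 31430 / 102.63 = 306.2 mol
n(X) = 76800 / 253.06 = 303.5 mol
n/ν → A: 102.1, X: 75.88; X is limiting.
n(B) = (4/4) × 303.5 = 303.5 mol
mass = 303.5 × 102.28 = 31040 g

31040 g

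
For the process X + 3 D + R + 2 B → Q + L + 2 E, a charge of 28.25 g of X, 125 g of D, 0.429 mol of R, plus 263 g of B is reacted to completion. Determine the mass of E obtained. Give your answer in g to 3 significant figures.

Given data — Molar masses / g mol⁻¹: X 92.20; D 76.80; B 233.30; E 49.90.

n(X) = 28.25 / 92.20 = 0.3064 mol
n(D) = 125.0 / 76.80 = 1.628 mol
n(R) = 0.4290 mol
n(B) = 263.0 / 233.30 = 1.127 mol
n/ν for X = 0.3064/1 = 0.3064
n/ν for D = 1.628/3 = 0.5427
n/ν for R = 0.4290/1 = 0.4290
n/ν for B = 1.127/2 = 0.5635
Smallest n/ν is X → limiting reagent.
n(E) = (2/1) × 0.3064 = 0.6128 mol
mass = 0.6128 × 49.90 = 30.58 g

30.6 g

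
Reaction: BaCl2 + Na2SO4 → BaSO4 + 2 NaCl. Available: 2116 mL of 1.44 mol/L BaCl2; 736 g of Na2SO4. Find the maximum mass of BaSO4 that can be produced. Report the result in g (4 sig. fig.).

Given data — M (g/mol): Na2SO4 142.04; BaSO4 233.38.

n(BaCl2) = 1.44 × 2116/1000 = 3.047 mol
n(Na2SO4) = 736.0 / 142.04 = 5.182 mol
n/ν → BaCl2: 3.047, Na2SO4: 5.182; BaCl2 is limiting.
n(BaSO4) = (1/1) × 3.047 = 3.047 mol
mass = 3.047 × 233.38 = 711.1 g

711.1 g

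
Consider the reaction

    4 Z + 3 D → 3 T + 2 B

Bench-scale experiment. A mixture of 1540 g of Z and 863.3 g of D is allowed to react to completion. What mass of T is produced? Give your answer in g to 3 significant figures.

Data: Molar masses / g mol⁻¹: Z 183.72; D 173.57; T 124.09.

617 g

n(Z) = 1540 / 183.72 = 8.382 mol
n(D) = 863.3 / 173.57 = 4.974 mol
n/ν → Z: 2.096, D: 1.658; D is limiting.
n(T) = (3/3) × 4.974 = 4.974 mol
mass = 4.974 × 124.09 = 617.2 g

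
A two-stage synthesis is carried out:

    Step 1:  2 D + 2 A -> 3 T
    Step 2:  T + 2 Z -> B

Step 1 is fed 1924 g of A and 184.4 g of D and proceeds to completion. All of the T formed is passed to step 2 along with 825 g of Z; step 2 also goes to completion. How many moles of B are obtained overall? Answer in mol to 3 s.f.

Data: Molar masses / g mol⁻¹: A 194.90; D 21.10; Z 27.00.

13.1 mol

Step 1:
n(A) = 1924 / 194.90 = 9.872 mol
n(D) = 184.4 / 21.10 = 8.739 mol
n/ν for A = 9.872/2 = 4.936
n/ν for D = 8.739/2 = 4.370
Smallest n/ν is D → limiting reagent.
n(T) produced = (3/2) × 8.739 = 13.11 mol
Step 2:
n(T) available = 13.11 mol
n(Z) = 825.0 / 27.00 = 30.56 mol
n/ν for T = 13.11/1 = 13.11
n/ν for Z = 30.56/2 = 15.28
Smallest n/ν is T → limiting reagent.
n(B) = (1/1) × 13.11 = 13.11 mol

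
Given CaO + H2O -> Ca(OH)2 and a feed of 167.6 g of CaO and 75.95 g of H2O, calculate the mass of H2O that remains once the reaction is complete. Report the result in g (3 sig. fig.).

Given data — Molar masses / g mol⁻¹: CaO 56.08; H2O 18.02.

n(CaO) = 167.6 / 56.08 = 2.989 mol
n(H2O) = 75.95 / 18.02 = 4.215 mol
n/ν for CaO = 2.989/1 = 2.989
n/ν for H2O = 4.215/1 = 4.215
Smallest n/ν is CaO → limiting reagent.
H2O consumed = (1/1) × 2.989 = 2.989 mol
H2O remaining = 4.215 − 2.989 = 1.226 mol
mass = 1.226 × 18.02 = 22.09 g

22.1 g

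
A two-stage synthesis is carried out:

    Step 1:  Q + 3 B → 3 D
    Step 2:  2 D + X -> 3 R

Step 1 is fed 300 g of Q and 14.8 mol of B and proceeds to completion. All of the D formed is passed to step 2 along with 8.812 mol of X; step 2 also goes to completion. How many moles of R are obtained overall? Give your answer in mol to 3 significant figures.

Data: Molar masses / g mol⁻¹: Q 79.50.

Step 1:
n(Q) = 300.0 / 79.50 = 3.774 mol
n(B) = 14.80 mol
n/ν → Q: 3.774, B: 4.933; Q is limiting.
n(D) produced = (3/1) × 3.774 = 11.32 mol
Step 2:
n(D) available = 11.32 mol
n(X) = 8.812 mol
n/ν → D: 5.660, X: 8.812; D is limiting.
n(R) = (3/2) × 11.32 = 16.98 mol

17.0 mol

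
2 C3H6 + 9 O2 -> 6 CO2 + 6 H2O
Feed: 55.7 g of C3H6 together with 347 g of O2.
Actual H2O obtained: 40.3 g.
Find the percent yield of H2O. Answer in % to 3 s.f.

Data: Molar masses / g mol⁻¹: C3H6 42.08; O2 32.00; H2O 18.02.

n(C3H6) = 55.70 / 42.08 = 1.324 mol
n(O2) = 347.0 / 32.00 = 10.84 mol
n/ν for C3H6 = 1.324/2 = 0.6620
n/ν for O2 = 10.84/9 = 1.204
Smallest n/ν is C3H6 → limiting reagent.
theoretical n(H2O) = (6/2) × 1.324 = 3.972 mol → 71.58 g
% yield = 40.3 / 71.58 × 100 = 56.30 %

56.3 %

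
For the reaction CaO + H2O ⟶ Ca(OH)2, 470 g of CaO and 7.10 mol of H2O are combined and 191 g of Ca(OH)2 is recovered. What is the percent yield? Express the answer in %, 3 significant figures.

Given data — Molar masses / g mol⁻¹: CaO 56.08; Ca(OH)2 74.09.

36.3 %

n(CaO) = 470.0 / 56.08 = 8.381 mol
n(H2O) = 7.100 mol
n/ν → CaO: 8.381, H2O: 7.100; H2O is limiting.
theoretical n(Ca(OH)2) = (1/1) × 7.100 = 7.100 mol → 526.0 g
% yield = 191 / 526.0 × 100 = 36.31 %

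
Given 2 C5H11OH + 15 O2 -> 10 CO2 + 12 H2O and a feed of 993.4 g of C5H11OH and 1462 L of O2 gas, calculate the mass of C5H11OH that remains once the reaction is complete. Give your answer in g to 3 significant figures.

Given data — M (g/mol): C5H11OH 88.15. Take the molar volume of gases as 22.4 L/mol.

226 g

n(C5H11OH) = 993.4 / 88.15 = 11.27 mol
n(O2) = 1462 / 22.4 = 65.27 mol
n/ν for C5H11OH = 11.27/2 = 5.635
n/ν for O2 = 65.27/15 = 4.351
Smallest n/ν is O2 → limiting reagent.
C5H11OH consumed = (2/15) × 65.27 = 8.703 mol
C5H11OH remaining = 11.27 − 8.703 = 2.567 mol
mass = 2.567 × 88.15 = 226.3 g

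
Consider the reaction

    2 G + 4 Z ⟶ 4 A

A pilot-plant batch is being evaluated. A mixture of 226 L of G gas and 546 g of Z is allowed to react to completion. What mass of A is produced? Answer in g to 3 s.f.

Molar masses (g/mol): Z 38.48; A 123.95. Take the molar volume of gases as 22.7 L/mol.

n(G) = 226.0 / 22.7 = 9.956 mol
n(Z) = 546.0 / 38.48 = 14.19 mol
n/ν for G = 9.956/2 = 4.978
n/ν for Z = 14.19/4 = 3.548
Smallest n/ν is Z → limiting reagent.
n(A) = (4/4) × 14.19 = 14.19 mol
mass = 14.19 × 123.95 = 1759 g

1760 g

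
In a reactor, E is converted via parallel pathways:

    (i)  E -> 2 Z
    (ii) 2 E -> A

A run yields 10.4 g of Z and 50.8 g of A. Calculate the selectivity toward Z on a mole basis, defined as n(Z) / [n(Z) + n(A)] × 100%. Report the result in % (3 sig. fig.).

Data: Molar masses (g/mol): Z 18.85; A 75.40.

n(Z) = 10.4 / 18.85 = 0.5517 mol
n(A) = 50.8 / 75.40 = 0.6737 mol
selectivity = 0.5517/(0.5517+0.6737) × 100 = 45.02 %

45.0 %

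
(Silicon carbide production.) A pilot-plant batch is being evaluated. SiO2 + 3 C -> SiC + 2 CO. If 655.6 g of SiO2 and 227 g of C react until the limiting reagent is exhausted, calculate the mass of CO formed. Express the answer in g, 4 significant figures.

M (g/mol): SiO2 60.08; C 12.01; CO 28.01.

n(SiO2) = 655.6 / 60.08 = 10.91 mol
n(C) = 227.0 / 12.01 = 18.90 mol
n/ν → SiO2: 10.91, C: 6.300; C is limiting.
n(CO) = (2/3) × 18.90 = 12.60 mol
mass = 12.60 × 28.01 = 352.9 g

352.9 g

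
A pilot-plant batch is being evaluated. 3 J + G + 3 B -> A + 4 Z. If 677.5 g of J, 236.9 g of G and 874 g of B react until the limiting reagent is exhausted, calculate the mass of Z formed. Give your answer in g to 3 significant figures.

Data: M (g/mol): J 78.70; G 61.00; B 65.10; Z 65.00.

n(J) = 677.5 / 78.70 = 8.609 mol
n(G) = 236.9 / 61.00 = 3.884 mol
n(B) = 874.0 / 65.10 = 13.43 mol
n/ν → J: 2.870, G: 3.884, B: 4.477; J is limiting.
n(Z) = (4/3) × 8.609 = 11.48 mol
mass = 11.48 × 65.00 = 746.2 g

746 g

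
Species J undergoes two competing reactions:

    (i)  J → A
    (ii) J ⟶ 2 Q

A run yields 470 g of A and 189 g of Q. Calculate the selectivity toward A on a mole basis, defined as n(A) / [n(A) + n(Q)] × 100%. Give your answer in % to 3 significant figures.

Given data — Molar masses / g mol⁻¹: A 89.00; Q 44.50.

55.4 %

n(A) = 470 / 89.00 = 5.281 mol
n(Q) = 189 / 44.50 = 4.247 mol
selectivity = 5.281/(5.281+4.247) × 100 = 55.43 %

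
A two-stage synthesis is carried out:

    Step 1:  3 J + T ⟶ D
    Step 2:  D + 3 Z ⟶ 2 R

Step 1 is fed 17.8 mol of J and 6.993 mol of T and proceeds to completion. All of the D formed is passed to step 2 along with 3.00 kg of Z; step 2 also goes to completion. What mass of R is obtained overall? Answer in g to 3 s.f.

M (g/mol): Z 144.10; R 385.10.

4570 g

Step 1:
n(J) = 17.80 mol
n(T) = 6.993 mol
n/ν for J = 17.80/3 = 5.933
n/ν for T = 6.993/1 = 6.993
Smallest n/ν is J → limiting reagent.
n(D) produced = (1/3) × 17.80 = 5.933 mol
Step 2:
n(D) available = 5.933 mol
n(Z) = 3.000×1000 / 144.10 = 20.82 mol
n/ν for D = 5.933/1 = 5.933
n/ν for Z = 20.82/3 = 6.940
Smallest n/ν is D → limiting reagent.
n(R) = (2/1) × 5.933 = 11.87 mol
mass = 11.87 × 385.10 = 4571 g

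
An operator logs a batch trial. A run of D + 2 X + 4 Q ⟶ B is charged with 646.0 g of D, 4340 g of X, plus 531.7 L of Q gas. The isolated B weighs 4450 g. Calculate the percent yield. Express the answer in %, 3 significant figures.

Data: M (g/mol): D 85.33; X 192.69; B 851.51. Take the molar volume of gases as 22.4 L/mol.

88.1 %

n(D) = 646.0 / 85.33 = 7.571 mol
n(X) = 4340 / 192.69 = 22.52 mol
n(Q) = 531.7 / 22.4 = 23.74 mol
n/ν → D: 7.571, X: 11.26, Q: 5.935; Q is limiting.
theoretical n(B) = (1/4) × 23.74 = 5.935 mol → 5054 g
% yield = 4450 / 5054 × 100 = 88.05 %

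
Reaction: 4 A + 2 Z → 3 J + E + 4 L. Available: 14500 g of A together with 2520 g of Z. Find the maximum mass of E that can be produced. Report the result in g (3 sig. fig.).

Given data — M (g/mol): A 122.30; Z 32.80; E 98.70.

n(A) = 14500 / 122.30 = 118.6 mol
n(Z) = 2520 / 32.80 = 76.83 mol
n/ν for A = 118.6/4 = 29.65
n/ν for Z = 76.83/2 = 38.42
Smallest n/ν is A → limiting reagent.
n(E) = (1/4) × 118.6 = 29.65 mol
mass = 29.65 × 98.70 = 2926 g

2930 g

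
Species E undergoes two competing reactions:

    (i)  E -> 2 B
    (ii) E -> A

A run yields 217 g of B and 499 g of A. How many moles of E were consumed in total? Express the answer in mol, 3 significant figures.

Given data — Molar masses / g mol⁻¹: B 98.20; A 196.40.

n(B) = 217 / 98.20 = 2.210 mol
n(A) = 499 / 196.40 = 2.541 mol
n(E) via (i) = (1/2)×2.210 = 1.105 mol
n(E) via (ii) = (1/1)×2.541 = 2.541 mol
total n(E) = 1.105 + 2.541 = 3.646 mol

3.65 mol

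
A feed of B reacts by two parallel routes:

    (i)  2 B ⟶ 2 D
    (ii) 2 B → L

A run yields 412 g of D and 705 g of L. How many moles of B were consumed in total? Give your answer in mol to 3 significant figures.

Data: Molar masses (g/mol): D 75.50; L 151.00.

n(D) = 412 / 75.50 = 5.457 mol
n(L) = 705 / 151.00 = 4.669 mol
n(B) via (i) = (2/2)×5.457 = 5.457 mol
n(B) via (ii) = (2/1)×4.669 = 9.338 mol
total n(B) = 5.457 + 9.338 = 14.80 mol

14.8 mol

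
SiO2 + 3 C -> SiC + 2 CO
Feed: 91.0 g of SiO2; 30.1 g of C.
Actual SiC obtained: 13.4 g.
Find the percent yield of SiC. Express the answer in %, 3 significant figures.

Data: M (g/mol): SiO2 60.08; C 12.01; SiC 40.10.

40.0 %

n(SiO2) = 91.00 / 60.08 = 1.515 mol
n(C) = 30.10 / 12.01 = 2.506 mol
n/ν for SiO2 = 1.515/1 = 1.515
n/ν for C = 2.506/3 = 0.8353
Smallest n/ν is C → limiting reagent.
theoretical n(SiC) = (1/3) × 2.506 = 0.8353 mol → 33.50 g
% yield = 13.4 / 33.50 × 100 = 40.00 %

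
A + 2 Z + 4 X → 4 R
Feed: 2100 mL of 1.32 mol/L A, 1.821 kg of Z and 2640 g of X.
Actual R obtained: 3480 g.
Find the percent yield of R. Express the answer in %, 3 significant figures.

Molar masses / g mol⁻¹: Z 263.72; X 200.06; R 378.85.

n(A) = 1.32 × 2100/1000 = 2.772 mol
n(Z) = 1.821×1000 / 263.72 = 6.905 mol
n(X) = 2640 / 200.06 = 13.20 mol
n/ν → A: 2.772, Z: 3.453, X: 3.300; A is limiting.
theoretical n(R) = (4/1) × 2.772 = 11.09 mol → 4201 g
% yield = 3480 / 4201 × 100 = 82.84 %

82.8 %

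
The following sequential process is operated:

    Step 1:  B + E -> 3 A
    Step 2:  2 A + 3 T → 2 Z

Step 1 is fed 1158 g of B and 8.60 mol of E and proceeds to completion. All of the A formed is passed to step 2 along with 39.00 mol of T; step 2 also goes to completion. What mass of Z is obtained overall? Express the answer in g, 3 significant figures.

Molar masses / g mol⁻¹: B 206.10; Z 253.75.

4280 g

Step 1:
n(B) = 1158 / 206.10 = 5.619 mol
n(E) = 8.600 mol
n/ν → B: 5.619, E: 8.600; B is limiting.
n(A) produced = (3/1) × 5.619 = 16.86 mol
Step 2:
n(A) available = 16.86 mol
n(T) = 39.00 mol
n/ν → A: 8.430, T: 13.00; A is limiting.
n(Z) = (2/2) × 16.86 = 16.86 mol
mass = 16.86 × 253.75 = 4278 g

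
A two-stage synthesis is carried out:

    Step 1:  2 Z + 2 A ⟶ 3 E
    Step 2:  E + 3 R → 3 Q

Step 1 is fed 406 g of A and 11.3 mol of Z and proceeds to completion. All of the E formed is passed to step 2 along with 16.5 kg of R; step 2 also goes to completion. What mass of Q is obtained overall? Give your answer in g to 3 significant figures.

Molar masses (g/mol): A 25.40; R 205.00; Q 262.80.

Step 1:
n(A) = 406.0 / 25.40 = 15.98 mol
n(Z) = 11.30 mol
n/ν for A = 15.98/2 = 7.990
n/ν for Z = 11.30/2 = 5.650
Smallest n/ν is Z → limiting reagent.
n(E) produced = (3/2) × 11.30 = 16.95 mol
Step 2:
n(E) available = 16.95 mol
n(R) = 16.50×1000 / 205.00 = 80.49 mol
n/ν for E = 16.95/1 = 16.95
n/ν for R = 80.49/3 = 26.83
Smallest n/ν is E → limiting reagent.
n(Q) = (3/1) × 16.95 = 50.85 mol
mass = 50.85 × 262.80 = 13360 g

13400 g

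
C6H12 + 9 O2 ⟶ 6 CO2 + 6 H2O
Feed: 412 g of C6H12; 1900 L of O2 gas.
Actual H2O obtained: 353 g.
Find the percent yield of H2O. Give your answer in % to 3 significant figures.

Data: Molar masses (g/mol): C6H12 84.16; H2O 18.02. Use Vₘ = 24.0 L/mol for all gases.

n(C6H12) = 412.0 / 84.16 = 4.895 mol
n(O2) = 1900 / 24.0 = 79.17 mol
n/ν for C6H12 = 4.895/1 = 4.895
n/ν for O2 = 79.17/9 = 8.797
Smallest n/ν is C6H12 → limiting reagent.
theoretical n(H2O) = (6/1) × 4.895 = 29.37 mol → 529.2 g
% yield = 353 / 529.2 × 100 = 66.70 %

66.7 %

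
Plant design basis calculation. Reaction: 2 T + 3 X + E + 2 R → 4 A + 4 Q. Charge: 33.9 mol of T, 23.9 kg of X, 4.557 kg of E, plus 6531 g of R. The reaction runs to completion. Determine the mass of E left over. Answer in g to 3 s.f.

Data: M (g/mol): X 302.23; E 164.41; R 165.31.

n(T) = 33.90 mol
n(X) = 23.90×1000 / 302.23 = 79.08 mol
n(E) = 4.557×1000 / 164.41 = 27.72 mol
n(R) = 6531 / 165.31 = 39.51 mol
n/ν → T: 16.95, X: 26.36, E: 27.72, R: 19.76; T is limiting.
E consumed = (1/2) × 33.90 = 16.95 mol
E remaining = 27.72 − 16.95 = 10.77 mol
mass = 10.77 × 164.41 = 1771 g

1770 g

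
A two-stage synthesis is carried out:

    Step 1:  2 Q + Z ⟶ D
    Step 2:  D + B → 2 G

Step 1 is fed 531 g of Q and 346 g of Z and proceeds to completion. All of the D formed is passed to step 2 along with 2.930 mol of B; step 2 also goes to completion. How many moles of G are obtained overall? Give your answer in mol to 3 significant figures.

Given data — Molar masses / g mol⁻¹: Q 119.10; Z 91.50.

Step 1:
n(Q) = 531.0 / 119.10 = 4.458 mol
n(Z) = 346.0 / 91.50 = 3.781 mol
n/ν for Q = 4.458/2 = 2.229
n/ν for Z = 3.781/1 = 3.781
Smallest n/ν is Q → limiting reagent.
n(D) produced = (1/2) × 4.458 = 2.229 mol
Step 2:
n(D) available = 2.229 mol
n(B) = 2.930 mol
n/ν for D = 2.229/1 = 2.229
n/ν for B = 2.930/1 = 2.930
Smallest n/ν is D → limiting reagent.
n(G) = (2/1) × 2.229 = 4.458 mol

4.46 mol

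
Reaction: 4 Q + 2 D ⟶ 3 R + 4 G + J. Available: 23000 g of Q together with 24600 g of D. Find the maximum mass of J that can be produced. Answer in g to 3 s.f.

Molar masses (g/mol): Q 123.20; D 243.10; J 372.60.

n(Q) = 23000 / 123.20 = 186.7 mol
n(D) = 24600 / 243.10 = 101.2 mol
n/ν for Q = 186.7/4 = 46.68
n/ν for D = 101.2/2 = 50.60
Smallest n/ν is Q → limiting reagent.
n(J) = (1/4) × 186.7 = 46.68 mol
mass = 46.68 × 372.60 = 17390 g

17400 g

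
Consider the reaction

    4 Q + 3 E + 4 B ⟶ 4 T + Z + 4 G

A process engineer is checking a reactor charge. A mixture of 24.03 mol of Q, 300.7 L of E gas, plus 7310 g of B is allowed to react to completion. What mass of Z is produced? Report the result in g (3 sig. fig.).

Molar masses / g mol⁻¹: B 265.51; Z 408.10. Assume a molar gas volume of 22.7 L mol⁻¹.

n(Q) = 24.03 mol
n(E) = 300.7 / 22.7 = 13.25 mol
n(B) = 7310 / 265.51 = 27.53 mol
n/ν → Q: 6.008, E: 4.417, B: 6.883; E is limiting.
n(Z) = (1/3) × 13.25 = 4.417 mol
mass = 4.417 × 408.10 = 1803 g

1800 g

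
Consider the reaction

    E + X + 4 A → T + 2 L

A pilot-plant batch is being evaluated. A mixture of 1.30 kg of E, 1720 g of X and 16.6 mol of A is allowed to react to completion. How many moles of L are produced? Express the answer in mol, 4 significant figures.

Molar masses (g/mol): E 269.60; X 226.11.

8.300 mol

n(E) = 1.300×1000 / 269.60 = 4.822 mol
n(X) = 1720 / 226.11 = 7.607 mol
n(A) = 16.60 mol
n/ν → E: 4.822, X: 7.607, A: 4.150; A is limiting.
n(L) = (2/4) × 16.60 = 8.300 mol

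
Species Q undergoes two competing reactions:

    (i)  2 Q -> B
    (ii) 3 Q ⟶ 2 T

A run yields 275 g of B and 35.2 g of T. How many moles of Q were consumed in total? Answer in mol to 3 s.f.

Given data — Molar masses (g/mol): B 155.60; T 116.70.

n(B) = 275 / 155.60 = 1.767 mol
n(T) = 35.2 / 116.70 = 0.3016 mol
n(Q) via (i) = (2/1)×1.767 = 3.534 mol
n(Q) via (ii) = (3/2)×0.3016 = 0.4524 mol
total n(Q) = 3.534 + 0.4524 = 3.986 mol

3.99 mol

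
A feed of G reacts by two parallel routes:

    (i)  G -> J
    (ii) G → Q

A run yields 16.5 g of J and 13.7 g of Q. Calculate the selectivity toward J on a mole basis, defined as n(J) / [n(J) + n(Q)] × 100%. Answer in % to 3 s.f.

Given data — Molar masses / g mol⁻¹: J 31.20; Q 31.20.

54.6 %

n(J) = 16.5 / 31.20 = 0.5288 mol
n(Q) = 13.7 / 31.20 = 0.4391 mol
selectivity = 0.5288/(0.5288+0.4391) × 100 = 54.63 %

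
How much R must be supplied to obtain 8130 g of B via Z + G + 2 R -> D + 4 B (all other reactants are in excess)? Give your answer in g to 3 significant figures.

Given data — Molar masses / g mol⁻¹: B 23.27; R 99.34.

17400 g

n(B) = 8130 / 23.27 = 349.4 mol
n(R) = (2/4) × 349.4 = 174.7 mol
mass = 174.7 × 99.34 = 17350 g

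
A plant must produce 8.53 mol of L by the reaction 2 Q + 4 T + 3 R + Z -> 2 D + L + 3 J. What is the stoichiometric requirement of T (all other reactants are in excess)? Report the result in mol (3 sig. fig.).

34.1 mol

n(L) = 8.530 mol
n(T) = (4/1) × 8.530 = 34.12 mol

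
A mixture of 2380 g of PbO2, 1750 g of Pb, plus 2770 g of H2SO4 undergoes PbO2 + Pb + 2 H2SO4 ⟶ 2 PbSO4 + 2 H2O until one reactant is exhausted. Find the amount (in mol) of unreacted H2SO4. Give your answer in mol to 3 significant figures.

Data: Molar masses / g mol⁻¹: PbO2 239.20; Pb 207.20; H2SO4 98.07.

11.4 mol

n(PbO2) = 2380 / 239.20 = 9.950 mol
n(Pb) = 1750 / 207.20 = 8.446 mol
n(H2SO4) = 2770 / 98.07 = 28.25 mol
n/ν → PbO2: 9.950, Pb: 8.446, H2SO4: 14.13; Pb is limiting.
H2SO4 consumed = (2/1) × 8.446 = 16.89 mol
H2SO4 remaining = 28.25 − 16.89 = 11.36 mol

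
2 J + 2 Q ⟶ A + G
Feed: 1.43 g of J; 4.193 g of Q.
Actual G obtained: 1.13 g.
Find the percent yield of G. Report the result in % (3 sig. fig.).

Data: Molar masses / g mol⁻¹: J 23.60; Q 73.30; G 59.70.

66.2 %

n(J) = 1.430 / 23.60 = 0.06059 mol
n(Q) = 4.193 / 73.30 = 0.05720 mol
n/ν → J: 0.03030, Q: 0.02860; Q is limiting.
theoretical n(G) = (1/2) × 0.05720 = 0.02860 mol → 1.707 g
% yield = 1.13 / 1.707 × 100 = 66.20 %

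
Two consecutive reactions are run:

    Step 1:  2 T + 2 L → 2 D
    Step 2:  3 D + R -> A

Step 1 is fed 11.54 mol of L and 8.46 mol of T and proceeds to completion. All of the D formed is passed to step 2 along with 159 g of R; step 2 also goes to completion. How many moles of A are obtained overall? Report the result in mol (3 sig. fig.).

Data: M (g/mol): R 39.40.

Step 1:
n(L) = 11.54 mol
n(T) = 8.460 mol
n/ν for L = 11.54/2 = 5.770
n/ν for T = 8.460/2 = 4.230
Smallest n/ν is T → limiting reagent.
n(D) produced = (2/2) × 8.460 = 8.460 mol
Step 2:
n(D) available = 8.460 mol
n(R) = 159.0 / 39.40 = 4.036 mol
n/ν for D = 8.460/3 = 2.820
n/ν for R = 4.036/1 = 4.036
Smallest n/ν is D → limiting reagent.
n(A) = (1/3) × 8.460 = 2.820 mol

2.82 mol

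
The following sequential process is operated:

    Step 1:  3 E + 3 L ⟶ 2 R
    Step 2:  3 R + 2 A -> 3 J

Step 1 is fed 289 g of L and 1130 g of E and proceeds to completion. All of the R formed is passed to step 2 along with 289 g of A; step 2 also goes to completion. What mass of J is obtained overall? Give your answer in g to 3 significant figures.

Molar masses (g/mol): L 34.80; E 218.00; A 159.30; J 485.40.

Step 1:
n(L) = 289.0 / 34.80 = 8.305 mol
n(E) = 1130 / 218.00 = 5.183 mol
n/ν for L = 8.305/3 = 2.768
n/ν for E = 5.183/3 = 1.728
Smallest n/ν is E → limiting reagent.
n(R) produced = (2/3) × 5.183 = 3.455 mol
Step 2:
n(R) available = 3.455 mol
n(A) = 289.0 / 159.30 = 1.814 mol
n/ν for R = 3.455/3 = 1.152
n/ν for A = 1.814/2 = 0.9070
Smallest n/ν is A → limiting reagent.
n(J) = (3/2) × 1.814 = 2.721 mol
mass = 2.721 × 485.40 = 1321 g

1320 g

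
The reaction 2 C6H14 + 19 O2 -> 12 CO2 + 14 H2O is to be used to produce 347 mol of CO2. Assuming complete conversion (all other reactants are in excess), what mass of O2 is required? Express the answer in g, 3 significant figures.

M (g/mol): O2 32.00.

n(CO2) = 347.0 mol
n(O2) = (19/12) × 347.0 = 549.4 mol
mass = 549.4 × 32.00 = 17580 g

17600 g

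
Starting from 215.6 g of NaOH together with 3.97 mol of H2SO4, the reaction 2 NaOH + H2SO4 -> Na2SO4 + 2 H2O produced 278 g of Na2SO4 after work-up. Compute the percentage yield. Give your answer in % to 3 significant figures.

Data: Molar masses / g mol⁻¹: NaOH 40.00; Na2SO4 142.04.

n(NaOH) = 215.6 / 40.00 = 5.390 mol
n(H2SO4) = 3.970 mol
n/ν for NaOH = 5.390/2 = 2.695
n/ν for H2SO4 = 3.970/1 = 3.970
Smallest n/ν is NaOH → limiting reagent.
theoretical n(Na2SO4) = (1/2) × 5.390 = 2.695 mol → 382.8 g
% yield = 278 / 382.8 × 100 = 72.62 %

72.6 %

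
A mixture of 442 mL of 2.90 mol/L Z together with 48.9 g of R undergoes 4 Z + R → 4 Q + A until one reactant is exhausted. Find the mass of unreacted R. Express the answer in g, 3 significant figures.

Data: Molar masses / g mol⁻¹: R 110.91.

n(Z) = 2.90 × 442.0/1000 = 1.282 mol
n(R) = 48.90 / 110.91 = 0.4409 mol
n/ν for Z = 1.282/4 = 0.3205
n/ν for R = 0.4409/1 = 0.4409
Smallest n/ν is Z → limiting reagent.
R consumed = (1/4) × 1.282 = 0.3205 mol
R remaining = 0.4409 − 0.3205 = 0.1204 mol
mass = 0.1204 × 110.91 = 13.35 g

13.4 g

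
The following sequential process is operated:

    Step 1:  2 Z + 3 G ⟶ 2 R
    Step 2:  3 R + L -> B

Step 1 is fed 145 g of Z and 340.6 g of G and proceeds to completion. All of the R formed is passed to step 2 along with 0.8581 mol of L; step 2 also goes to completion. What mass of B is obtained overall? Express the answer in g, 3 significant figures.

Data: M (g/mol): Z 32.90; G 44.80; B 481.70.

Step 1:
n(Z) = 145.0 / 32.90 = 4.407 mol
n(G) = 340.6 / 44.80 = 7.603 mol
n/ν → Z: 2.204, G: 2.534; Z is limiting.
n(R) produced = (2/2) × 4.407 = 4.407 mol
Step 2:
n(R) available = 4.407 mol
n(L) = 0.8581 mol
n/ν → R: 1.469, L: 0.8581; L is limiting.
n(B) = (1/1) × 0.8581 = 0.8581 mol
mass = 0.8581 × 481.70 = 413.3 g

413 g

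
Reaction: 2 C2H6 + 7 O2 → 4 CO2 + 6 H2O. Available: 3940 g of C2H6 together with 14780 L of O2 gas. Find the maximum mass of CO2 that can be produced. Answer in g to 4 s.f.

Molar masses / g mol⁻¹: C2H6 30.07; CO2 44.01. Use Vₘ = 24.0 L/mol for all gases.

11530 g

n(C2H6) = 3940 / 30.07 = 131.0 mol
n(O2) = 14780 / 24.0 = 615.8 mol
n/ν for C2H6 = 131.0/2 = 65.50
n/ν for O2 = 615.8/7 = 87.97
Smallest n/ν is C2H6 → limiting reagent.
n(CO2) = (4/2) × 131.0 = 262.0 mol
mass = 262.0 × 44.01 = 11530 g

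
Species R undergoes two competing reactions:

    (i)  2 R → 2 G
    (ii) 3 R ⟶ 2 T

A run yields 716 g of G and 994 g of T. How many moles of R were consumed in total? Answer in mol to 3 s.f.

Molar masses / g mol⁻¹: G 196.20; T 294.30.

n(G) = 716 / 196.20 = 3.649 mol
n(T) = 994 / 294.30 = 3.378 mol
n(R) via (i) = (2/2)×3.649 = 3.649 mol
n(R) via (ii) = (3/2)×3.378 = 5.067 mol
total n(R) = 3.649 + 5.067 = 8.716 mol

8.72 mol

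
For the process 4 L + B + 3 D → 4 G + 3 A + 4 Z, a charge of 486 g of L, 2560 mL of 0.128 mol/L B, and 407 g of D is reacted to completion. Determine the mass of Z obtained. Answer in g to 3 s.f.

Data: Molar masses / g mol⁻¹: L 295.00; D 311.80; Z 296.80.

n(L) = 486.0 / 295.00 = 1.647 mol
n(B) = 0.128 × 2560/1000 = 0.3277 mol
n(D) = 407.0 / 311.80 = 1.305 mol
n/ν → L: 0.4118, B: 0.3277, D: 0.4350; B is limiting.
n(Z) = (4/1) × 0.3277 = 1.311 mol
mass = 1.311 × 296.80 = 389.1 g

389 g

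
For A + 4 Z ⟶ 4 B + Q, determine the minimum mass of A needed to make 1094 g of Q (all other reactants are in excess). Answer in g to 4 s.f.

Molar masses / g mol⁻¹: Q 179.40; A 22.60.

137.8 g

n(Q) = 1094 / 179.40 = 6.098 mol
n(A) = (1/1) × 6.098 = 6.098 mol
mass = 6.098 × 22.60 = 137.8 g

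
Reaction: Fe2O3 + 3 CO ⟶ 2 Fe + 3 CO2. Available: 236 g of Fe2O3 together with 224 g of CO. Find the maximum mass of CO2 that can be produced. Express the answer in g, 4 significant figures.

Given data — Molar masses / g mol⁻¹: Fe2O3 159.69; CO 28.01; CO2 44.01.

195.1 g

n(Fe2O3) = 236.0 / 159.69 = 1.478 mol
n(CO) = 224.0 / 28.01 = 7.997 mol
n/ν for Fe2O3 = 1.478/1 = 1.478
n/ν for CO = 7.997/3 = 2.666
Smallest n/ν is Fe2O3 → limiting reagent.
n(CO2) = (3/1) × 1.478 = 4.434 mol
mass = 4.434 × 44.01 = 195.1 g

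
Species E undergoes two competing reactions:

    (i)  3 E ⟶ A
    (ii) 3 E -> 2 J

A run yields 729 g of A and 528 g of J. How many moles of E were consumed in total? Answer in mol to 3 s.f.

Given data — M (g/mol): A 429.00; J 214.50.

n(A) = 729 / 429.00 = 1.699 mol
n(J) = 528 / 214.50 = 2.462 mol
n(E) via (i) = (3/1)×1.699 = 5.097 mol
n(E) via (ii) = (3/2)×2.462 = 3.693 mol
total n(E) = 5.097 + 3.693 = 8.790 mol

8.79 mol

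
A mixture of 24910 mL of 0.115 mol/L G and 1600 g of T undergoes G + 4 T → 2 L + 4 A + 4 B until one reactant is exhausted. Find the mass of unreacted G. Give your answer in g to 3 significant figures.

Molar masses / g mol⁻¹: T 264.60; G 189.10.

256 g

n(G) = 0.115 × 24910/1000 = 2.865 mol
n(T) = 1600 / 264.60 = 6.047 mol
n/ν for G = 2.865/1 = 2.865
n/ν for T = 6.047/4 = 1.512
Smallest n/ν is T → limiting reagent.
G consumed = (1/4) × 6.047 = 1.512 mol
G remaining = 2.865 − 1.512 = 1.353 mol
mass = 1.353 × 189.10 = 255.9 g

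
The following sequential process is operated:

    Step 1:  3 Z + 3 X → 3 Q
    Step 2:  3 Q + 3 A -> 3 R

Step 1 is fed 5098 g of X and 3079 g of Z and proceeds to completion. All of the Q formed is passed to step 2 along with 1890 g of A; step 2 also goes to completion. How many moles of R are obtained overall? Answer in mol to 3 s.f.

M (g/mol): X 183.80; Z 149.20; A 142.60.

Step 1:
n(X) = 5098 / 183.80 = 27.74 mol
n(Z) = 3079 / 149.20 = 20.64 mol
n/ν for X = 27.74/3 = 9.247
n/ν for Z = 20.64/3 = 6.880
Smallest n/ν is Z → limiting reagent.
n(Q) produced = (3/3) × 20.64 = 20.64 mol
Step 2:
n(Q) available = 20.64 mol
n(A) = 1890 / 142.60 = 13.25 mol
n/ν for Q = 20.64/3 = 6.880
n/ν for A = 13.25/3 = 4.417
Smallest n/ν is A → limiting reagent.
n(R) = (3/3) × 13.25 = 13.25 mol

13.3 mol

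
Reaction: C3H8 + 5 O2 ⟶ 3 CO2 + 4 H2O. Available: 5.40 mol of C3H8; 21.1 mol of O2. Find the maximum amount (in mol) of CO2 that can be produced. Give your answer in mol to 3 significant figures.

n(C3H8) = 5.400 mol
n(O2) = 21.10 mol
n/ν → C3H8: 5.400, O2: 4.220; O2 is limiting.
n(CO2) = (3/5) × 21.10 = 12.66 mol

12.7 mol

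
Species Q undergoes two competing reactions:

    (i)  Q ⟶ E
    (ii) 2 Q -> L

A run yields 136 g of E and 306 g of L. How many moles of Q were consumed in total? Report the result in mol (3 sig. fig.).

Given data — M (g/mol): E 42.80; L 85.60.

n(E) = 136 / 42.80 = 3.178 mol
n(L) = 306 / 85.60 = 3.575 mol
n(Q) via (i) = (1/1)×3.178 = 3.178 mol
n(Q) via (ii) = (2/1)×3.575 = 7.150 mol
total n(Q) = 3.178 + 7.150 = 10.33 mol

10.3 mol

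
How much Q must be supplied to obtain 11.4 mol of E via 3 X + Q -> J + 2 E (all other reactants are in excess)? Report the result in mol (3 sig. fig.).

5.70 mol

n(E) = 11.40 mol
n(Q) = (1/2) × 11.40 = 5.700 mol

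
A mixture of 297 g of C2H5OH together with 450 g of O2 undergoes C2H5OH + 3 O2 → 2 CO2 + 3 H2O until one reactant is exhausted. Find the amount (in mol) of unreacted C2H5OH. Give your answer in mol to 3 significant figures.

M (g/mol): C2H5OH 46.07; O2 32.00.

n(C2H5OH) = 297.0 / 46.07 = 6.447 mol
n(O2) = 450.0 / 32.00 = 14.06 mol
n/ν → C2H5OH: 6.447, O2: 4.687; O2 is limiting.
C2H5OH consumed = (1/3) × 14.06 = 4.687 mol
C2H5OH remaining = 6.447 − 4.687 = 1.760 mol

1.76 mol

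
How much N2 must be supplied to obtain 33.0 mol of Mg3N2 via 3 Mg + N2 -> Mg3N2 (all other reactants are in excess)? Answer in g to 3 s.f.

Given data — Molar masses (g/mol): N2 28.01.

924 g

n(Mg3N2) = 33.00 mol
n(N2) = (1/1) × 33.00 = 33.00 mol
mass = 33.00 × 28.01 = 924.3 g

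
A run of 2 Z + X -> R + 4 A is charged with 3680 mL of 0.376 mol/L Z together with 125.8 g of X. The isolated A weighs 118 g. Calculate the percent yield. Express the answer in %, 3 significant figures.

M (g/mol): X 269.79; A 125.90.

50.3 %

n(Z) = 0.376 × 3680/1000 = 1.384 mol
n(X) = 125.8 / 269.79 = 0.4663 mol
n/ν for Z = 1.384/2 = 0.6920
n/ν for X = 0.4663/1 = 0.4663
Smallest n/ν is X → limiting reagent.
theoretical n(A) = (4/1) × 0.4663 = 1.865 mol → 234.8 g
% yield = 118 / 234.8 × 100 = 50.26 %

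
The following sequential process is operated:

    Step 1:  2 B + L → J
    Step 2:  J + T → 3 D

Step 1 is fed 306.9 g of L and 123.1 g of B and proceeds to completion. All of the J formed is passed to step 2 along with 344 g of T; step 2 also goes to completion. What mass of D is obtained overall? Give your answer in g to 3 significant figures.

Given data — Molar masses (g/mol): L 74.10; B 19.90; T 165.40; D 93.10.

581 g

Step 1:
n(L) = 306.9 / 74.10 = 4.142 mol
n(B) = 123.1 / 19.90 = 6.186 mol
n/ν → L: 4.142, B: 3.093; B is limiting.
n(J) produced = (1/2) × 6.186 = 3.093 mol
Step 2:
n(J) available = 3.093 mol
n(T) = 344.0 / 165.40 = 2.080 mol
n/ν → J: 3.093, T: 2.080; T is limiting.
n(D) = (3/1) × 2.080 = 6.240 mol
mass = 6.240 × 93.10 = 580.9 g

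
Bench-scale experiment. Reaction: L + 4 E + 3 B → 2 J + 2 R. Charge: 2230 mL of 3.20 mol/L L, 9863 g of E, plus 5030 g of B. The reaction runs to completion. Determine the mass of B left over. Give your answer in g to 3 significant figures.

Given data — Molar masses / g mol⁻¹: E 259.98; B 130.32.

2240 g

n(L) = 3.20 × 2230/1000 = 7.136 mol
n(E) = 9863 / 259.98 = 37.94 mol
n(B) = 5030 / 130.32 = 38.60 mol
n/ν for L = 7.136/1 = 7.136
n/ν for E = 37.94/4 = 9.485
n/ν for B = 38.60/3 = 12.87
Smallest n/ν is L → limiting reagent.
B consumed = (3/1) × 7.136 = 21.41 mol
B remaining = 38.60 − 21.41 = 17.19 mol
mass = 17.19 × 130.32 = 2240 g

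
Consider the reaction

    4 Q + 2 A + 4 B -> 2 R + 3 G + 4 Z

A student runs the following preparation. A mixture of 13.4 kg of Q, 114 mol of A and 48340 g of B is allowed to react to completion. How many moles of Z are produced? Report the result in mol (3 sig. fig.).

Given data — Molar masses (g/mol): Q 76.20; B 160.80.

n(Q) = 13.40×1000 / 76.20 = 175.9 mol
n(A) = 114.0 mol
n(B) = 48340 / 160.80 = 300.6 mol
n/ν for Q = 175.9/4 = 43.98
n/ν for A = 114.0/2 = 57.00
n/ν for B = 300.6/4 = 75.15
Smallest n/ν is Q → limiting reagent.
n(Z) = (4/4) × 175.9 = 175.9 mol

176 mol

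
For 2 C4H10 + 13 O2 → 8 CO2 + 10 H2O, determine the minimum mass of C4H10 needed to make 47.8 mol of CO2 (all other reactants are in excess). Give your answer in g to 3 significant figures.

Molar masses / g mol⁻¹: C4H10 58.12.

n(CO2) = 47.80 mol
n(C4H10) = (2/8) × 47.80 = 11.95 mol
mass = 11.95 × 58.12 = 694.5 g

695 g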